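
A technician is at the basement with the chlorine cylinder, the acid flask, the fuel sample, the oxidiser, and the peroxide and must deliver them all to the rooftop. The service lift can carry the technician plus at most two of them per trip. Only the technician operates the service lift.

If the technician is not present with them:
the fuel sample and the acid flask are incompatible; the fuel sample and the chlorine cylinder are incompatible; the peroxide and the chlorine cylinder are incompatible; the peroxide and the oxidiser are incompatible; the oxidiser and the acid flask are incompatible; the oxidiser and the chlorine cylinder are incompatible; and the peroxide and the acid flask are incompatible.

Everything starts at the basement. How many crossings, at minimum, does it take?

impossible

Whatever the first load, the items left behind include a forbidden pair without the technician. No opening move is safe, so no plan exists.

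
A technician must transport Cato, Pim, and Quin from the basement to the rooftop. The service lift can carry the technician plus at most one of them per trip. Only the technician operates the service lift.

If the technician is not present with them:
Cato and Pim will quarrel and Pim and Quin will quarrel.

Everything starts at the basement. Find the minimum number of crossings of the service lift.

7

Counting alone: the technician can take at most 1 across per trip to the rooftop, so moving all 3 needs at least 3 loaded trips out, with a return between consecutive ones — at least 5 crossings.
The safety rule pushes this higher. Following every safe sequence of crossings, the most of the 3 that can be at the rooftop as the service lift arrives there on crossing 5 is 2 — never all 3.
So no plan with fewer than 7 crossings exists, and this one achieves 7:
1. Technician goes to the rooftop with Pim.
2. Technician goes back to the basement alone.
3. Technician goes to the rooftop with Cato.
4. Technician goes back to the basement with Pim.
5. Technician goes to the rooftop with Quin.
6. Technician goes back to the basement alone.
7. Technician goes to the rooftop with Pim.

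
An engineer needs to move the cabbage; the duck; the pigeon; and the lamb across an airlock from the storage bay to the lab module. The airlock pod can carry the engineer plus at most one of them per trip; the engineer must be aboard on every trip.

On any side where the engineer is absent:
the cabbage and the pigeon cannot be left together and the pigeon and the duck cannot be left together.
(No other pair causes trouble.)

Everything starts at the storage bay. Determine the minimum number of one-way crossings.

Counting alone: the engineer can take at most 1 across per trip to the lab module, so moving all 4 needs at least 4 loaded trips out, with a return between consecutive ones — at least 7 crossings.
The safety rule pushes this higher. Following every safe sequence of crossings, the most of the 4 that can be at the lab module as the airlock pod arrives there on crossing 7 is 3 — never all 4.
So no plan with fewer than 9 crossings exists, and this one achieves 9:
1. Engineer goes to the lab module with the pigeon.
2. Engineer goes back to the storage bay alone.
3. Engineer goes to the lab module with the cabbage.
4. Engineer goes back to the storage bay with the pigeon.
5. Engineer goes to the lab module with the duck.
6. Engineer goes back to the storage bay alone.
7. Engineer goes to the lab module with the lamb.
8. Engineer goes back to the storage bay alone.
9. Engineer goes to the lab module with the pigeon.

9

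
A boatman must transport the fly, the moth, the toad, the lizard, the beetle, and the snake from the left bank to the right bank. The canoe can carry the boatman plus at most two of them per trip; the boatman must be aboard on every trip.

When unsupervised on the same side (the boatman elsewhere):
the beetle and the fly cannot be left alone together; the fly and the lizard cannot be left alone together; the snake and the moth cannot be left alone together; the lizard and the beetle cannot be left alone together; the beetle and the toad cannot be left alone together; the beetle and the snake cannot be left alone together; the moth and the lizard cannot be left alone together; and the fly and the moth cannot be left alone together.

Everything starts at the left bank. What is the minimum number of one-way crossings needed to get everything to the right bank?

Whatever the first load, the items left behind include a forbidden pair without the boatman. No opening move is safe, so no plan exists.

impossible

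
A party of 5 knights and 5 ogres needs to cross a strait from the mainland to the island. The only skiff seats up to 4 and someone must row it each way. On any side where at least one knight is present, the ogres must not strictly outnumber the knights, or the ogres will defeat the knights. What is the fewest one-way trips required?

Counting alone: each trip to the island takes at most 4 across and each return brings at least 1 back, so after t trips out (and t−1 returns) at most 4t − (t−1) of the 10 are across; that first reaches 10 at t = 3, so at least 5 crossings are needed.
The safety rule pushes this higher. Following every safe sequence of crossings, the most of the 10 that can be at the island as the skiff arrives there on crossing 5 is 9 — never all 10.
So no plan with fewer than 7 crossings exists, and this one achieves 7:
1. 2 ogres → the island.  (the mainland: 5K 3O; the island: 0K 2O)
2. 1 ogre ← the mainland.  (the mainland: 5K 4O; the island: 0K 1O)
3. 4 ogres → the island.  (the mainland: 5K 0O; the island: 0K 5O)
4. 1 ogre ← the mainland.  (the mainland: 5K 1O; the island: 0K 4O)
5. 4 knights → the island.  (the mainland: 1K 1O; the island: 4K 4O)
6. 1 knight and 1 ogre ← the mainland.  (the mainland: 2K 2O; the island: 3K 3O)
7. 2 knights and 2 ogres → the island.  (the mainland: 0K 0O; the island: 5K 5O)

7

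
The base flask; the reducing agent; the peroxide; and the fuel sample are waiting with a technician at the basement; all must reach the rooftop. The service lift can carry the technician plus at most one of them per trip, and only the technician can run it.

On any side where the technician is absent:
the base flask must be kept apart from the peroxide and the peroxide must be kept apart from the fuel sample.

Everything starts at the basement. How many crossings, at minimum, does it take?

Counting alone: the technician can take at most 1 across per trip to the rooftop, so moving all 4 needs at least 4 loaded trips out, with a return between consecutive ones — at least 7 crossings.
The safety rule pushes this higher. Following every safe sequence of crossings, the most of the 4 that can be at the rooftop as the service lift arrives there on crossing 7 is 3 — never all 4.
So no plan with fewer than 9 crossings exists, and this one achieves 9:
1. Technician goes to the rooftop with the peroxide.  [the basement: the base flask, the fuel sample, the reducing agent | the rooftop: the peroxide]
2. Technician goes back to the basement alone.  [the basement: the base flask, the fuel sample, the reducing agent | the rooftop: the peroxide]
3. Technician goes to the rooftop with the base flask.  [the basement: the fuel sample, the reducing agent | the rooftop: the base flask, the peroxide]
4. Technician goes back to the basement with the peroxide.  [the basement: the fuel sample, the peroxide, the reducing agent | the rooftop: the base flask]
5. Technician goes to the rooftop with the fuel sample.  [the basement: the peroxide, the reducing agent | the rooftop: the base flask, the fuel sample]
6. Technician goes back to the basement alone.  [the basement: the peroxide, the reducing agent | the rooftop: the base flask, the fuel sample]
7. Technician goes to the rooftop with the reducing agent.  [the basement: the peroxide | the rooftop: the base flask, the fuel sample, the reducing agent]
8. Technician goes back to the basement alone.  [the basement: the peroxide | the rooftop: the base flask, the fuel sample, the reducing agent]
9. Technician goes to the rooftop with the peroxide.  [the basement: — | the rooftop: the base flask, the fuel sample, the peroxide, the reducing agent]

9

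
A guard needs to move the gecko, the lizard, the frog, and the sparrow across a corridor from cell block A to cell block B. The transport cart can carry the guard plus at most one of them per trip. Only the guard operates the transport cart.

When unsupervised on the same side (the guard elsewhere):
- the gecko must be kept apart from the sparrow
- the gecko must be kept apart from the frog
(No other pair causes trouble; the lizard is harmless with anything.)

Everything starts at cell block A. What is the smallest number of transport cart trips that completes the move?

9

Counting alone: the guard can take at most 1 across per trip to cell block B, so moving all 4 needs at least 4 loaded trips out, with a return between consecutive ones — at least 7 crossings.
The safety rule pushes this higher. Following every safe sequence of crossings, the most of the 4 that can be at cell block B as the transport cart arrives there on crossing 7 is 3 — never all 4.
So no plan with fewer than 9 crossings exists, and this one achieves 9:
1. Guard goes to cell block B with the gecko.  [cell block A: the frog, the lizard, the sparrow | cell block B: the gecko]
2. Guard goes back to cell block A alone.  [cell block A: the frog, the lizard, the sparrow | cell block B: the gecko]
3. Guard goes to cell block B with the lizard.  [cell block A: the frog, the sparrow | cell block B: the gecko, the lizard]
4. Guard goes back to cell block A alone.  [cell block A: the frog, the sparrow | cell block B: the gecko, the lizard]
5. Guard goes to cell block B with the frog.  [cell block A: the sparrow | cell block B: the frog, the gecko, the lizard]
6. Guard goes back to cell block A with the gecko.  [cell block A: the gecko, the sparrow | cell block B: the frog, the lizard]
7. Guard goes to cell block B with the sparrow.  [cell block A: the gecko | cell block B: the frog, the lizard, the sparrow]
8. Guard goes back to cell block A alone.  [cell block A: the gecko | cell block B: the frog, the lizard, the sparrow]
9. Guard goes to cell block B with the gecko.  [cell block A: — | cell block B: the frog, the gecko, the lizard, the sparrow]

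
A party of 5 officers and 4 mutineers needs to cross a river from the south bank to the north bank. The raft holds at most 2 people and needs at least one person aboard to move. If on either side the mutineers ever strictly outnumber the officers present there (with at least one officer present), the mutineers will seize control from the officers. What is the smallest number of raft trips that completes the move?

Counting alone: each trip to the north bank takes at most 2 across and each return brings at least 1 back, so after t trips out (and t−1 returns) at most 2t − (t−1) of the 9 are across; that first reaches 9 at t = 8, so at least 15 crossings are needed.
The plan below uses exactly 15 crossings, so it is optimal:
1. 2 mutineers → the north bank.  (the south bank: 5O 2M; the north bank: 0O 2M)
2. 1 mutineer ← the south bank.  (the south bank: 5O 3M; the north bank: 0O 1M)
3. 2 mutineers → the north bank.  (the south bank: 5O 1M; the north bank: 0O 3M)
4. 1 mutineer ← the south bank.  (the south bank: 5O 2M; the north bank: 0O 2M)
5. 2 officers → the north bank.  (the south bank: 3O 2M; the north bank: 2O 2M)
6. 1 mutineer ← the south bank.  (the south bank: 3O 3M; the north bank: 2O 1M)
7. 1 officer and 1 mutineer → the north bank.  (the south bank: 2O 2M; the north bank: 3O 2M)
8. 1 officer ← the south bank.  (the south bank: 3O 2M; the north bank: 2O 2M)
9. 1 officer and 1 mutineer → the north bank.  (the south bank: 2O 1M; the north bank: 3O 3M)
10. 1 mutineer ← the south bank.  (the south bank: 2O 2M; the north bank: 3O 2M)
11. 1 officer and 1 mutineer → the north bank.  (the south bank: 1O 1M; the north bank: 4O 3M)
12. 1 officer ← the south bank.  (the south bank: 2O 1M; the north bank: 3O 3M)
13. 1 officer and 1 mutineer → the north bank.  (the south bank: 1O 0M; the north bank: 4O 4M)
14. 1 mutineer ← the south bank.  (the south bank: 1O 1M; the north bank: 4O 3M)
15. 1 officer and 1 mutineer → the north bank.  (the south bank: 0O 0M; the north bank: 5O 4M)

15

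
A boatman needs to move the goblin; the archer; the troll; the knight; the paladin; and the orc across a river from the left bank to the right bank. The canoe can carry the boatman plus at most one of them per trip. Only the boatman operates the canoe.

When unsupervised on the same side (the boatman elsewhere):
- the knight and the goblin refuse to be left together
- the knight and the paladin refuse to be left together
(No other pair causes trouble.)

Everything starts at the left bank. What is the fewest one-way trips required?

Counting alone: the boatman can take at most 1 across per trip to the right bank, so moving all 6 needs at least 6 loaded trips out, with a return between consecutive ones — at least 11 crossings.
The safety rule pushes this higher. Following every safe sequence of crossings, the most of the 6 that can be at the right bank as the canoe arrives there on crossing 11 is 5 — never all 6.
So no plan with fewer than 13 crossings exists, and this one achieves 13:
1. Boatman goes to the right bank with the knight.  [the left bank: the archer, the goblin, the orc, the paladin, the troll | the right bank: the knight]
2. Boatman goes back to the left bank alone.  [the left bank: the archer, the goblin, the orc, the paladin, the troll | the right bank: the knight]
3. Boatman goes to the right bank with the goblin.  [the left bank: the archer, the orc, the paladin, the troll | the right bank: the goblin, the knight]
4. Boatman goes back to the left bank with the knight.  [the left bank: the archer, the knight, the orc, the paladin, the troll | the right bank: the goblin]
5. Boatman goes to the right bank with the paladin.  [the left bank: the archer, the knight, the orc, the troll | the right bank: the goblin, the paladin]
6. Boatman goes back to the left bank alone.  [the left bank: the archer, the knight, the orc, the troll | the right bank: the goblin, the paladin]
7. Boatman goes to the right bank with the archer.  [the left bank: the knight, the orc, the troll | the right bank: the archer, the goblin, the paladin]
8. Boatman goes back to the left bank alone.  [the left bank: the knight, the orc, the troll | the right bank: the archer, the goblin, the paladin]
9. Boatman goes to the right bank with the troll.  [the left bank: the knight, the orc | the right bank: the archer, the goblin, the paladin, the troll]
10. Boatman goes back to the left bank alone.  [the left bank: the knight, the orc | the right bank: the archer, the goblin, the paladin, the troll]
11. Boatman goes to the right bank with the orc.  [the left bank: the knight | the right bank: the archer, the goblin, the orc, the paladin, the troll]
12. Boatman goes back to the left bank alone.  [the left bank: the knight | the right bank: the archer, the goblin, the orc, the paladin, the troll]
13. Boatman goes to the right bank with the knight.  [the left bank: — | the right bank: the archer, the goblin, the knight, the orc, the paladin, the troll]

13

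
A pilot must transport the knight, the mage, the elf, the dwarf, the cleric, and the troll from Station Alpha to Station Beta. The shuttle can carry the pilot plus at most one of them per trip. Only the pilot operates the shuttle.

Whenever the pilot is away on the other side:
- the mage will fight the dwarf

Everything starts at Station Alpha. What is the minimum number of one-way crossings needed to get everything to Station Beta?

11

Counting alone: the pilot can take at most 1 across per trip to Station Beta, so moving all 6 needs at least 6 loaded trips out, with a return between consecutive ones — at least 11 crossings.
The plan below uses exactly 11 crossings, so it is optimal:
1. Pilot goes to Station Beta with the mage.
2. Pilot goes back to Station Alpha alone.
3. Pilot goes to Station Beta with the knight.
4. Pilot goes back to Station Alpha alone.
5. Pilot goes to Station Beta with the elf.
6. Pilot goes back to Station Alpha alone.
7. Pilot goes to Station Beta with the cleric.
8. Pilot goes back to Station Alpha alone.
9. Pilot goes to Station Beta with the troll.
10. Pilot goes back to Station Alpha alone.
11. Pilot goes to Station Beta with the dwarf.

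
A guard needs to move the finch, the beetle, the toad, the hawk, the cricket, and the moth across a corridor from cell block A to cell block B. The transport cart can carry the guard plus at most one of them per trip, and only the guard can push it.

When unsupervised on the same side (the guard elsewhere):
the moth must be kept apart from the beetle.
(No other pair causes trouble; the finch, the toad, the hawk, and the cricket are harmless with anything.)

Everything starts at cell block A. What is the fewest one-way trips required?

Counting alone: the guard can take at most 1 across per trip to cell block B, so moving all 6 needs at least 6 loaded trips out, with a return between consecutive ones — at least 11 crossings.
The plan below uses exactly 11 crossings, so it is optimal:
1. Guard goes to cell block B with the beetle.
2. Guard goes back to cell block A alone.
3. Guard goes to cell block B with the finch.
4. Guard goes back to cell block A alone.
5. Guard goes to cell block B with the toad.
6. Guard goes back to cell block A alone.
7. Guard goes to cell block B with the hawk.
8. Guard goes back to cell block A alone.
9. Guard goes to cell block B with the cricket.
10. Guard goes back to cell block A alone.
11. Guard goes to cell block B with the moth.

11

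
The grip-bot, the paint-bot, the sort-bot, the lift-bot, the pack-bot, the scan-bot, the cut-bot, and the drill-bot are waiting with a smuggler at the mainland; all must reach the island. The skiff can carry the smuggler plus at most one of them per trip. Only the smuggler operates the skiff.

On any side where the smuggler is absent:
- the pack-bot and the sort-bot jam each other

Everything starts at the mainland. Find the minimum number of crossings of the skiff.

Counting alone: the smuggler can take at most 1 across per trip to the island, so moving all 8 needs at least 8 loaded trips out, with a return between consecutive ones — at least 15 crossings.
The plan below uses exactly 15 crossings, so it is optimal:
1. Smuggler goes to the island with the sort-bot.  [the mainland: the cut-bot, the drill-bot, the grip-bot, the lift-bot, the pack-bot, the paint-bot, the scan-bot | the island: the sort-bot]
2. Smuggler goes back to the mainland alone.  [the mainland: the cut-bot, the drill-bot, the grip-bot, the lift-bot, the pack-bot, the paint-bot, the scan-bot | the island: the sort-bot]
3. Smuggler goes to the island with the grip-bot.  [the mainland: the cut-bot, the drill-bot, the lift-bot, the pack-bot, the paint-bot, the scan-bot | the island: the grip-bot, the sort-bot]
4. Smuggler goes back to the mainland alone.  [the mainland: the cut-bot, the drill-bot, the lift-bot, the pack-bot, the paint-bot, the scan-bot | the island: the grip-bot, the sort-bot]
5. Smuggler goes to the island with the paint-bot.  [the mainland: the cut-bot, the drill-bot, the lift-bot, the pack-bot, the scan-bot | the island: the grip-bot, the paint-bot, the sort-bot]
6. Smuggler goes back to the mainland alone.  [the mainland: the cut-bot, the drill-bot, the lift-bot, the pack-bot, the scan-bot | the island: the grip-bot, the paint-bot, the sort-bot]
7. Smuggler goes to the island with the lift-bot.  [the mainland: the cut-bot, the drill-bot, the pack-bot, the scan-bot | the island: the grip-bot, the lift-bot, the paint-bot, the sort-bot]
8. Smuggler goes back to the mainland alone.  [the mainland: the cut-bot, the drill-bot, the pack-bot, the scan-bot | the island: the grip-bot, the lift-bot, the paint-bot, the sort-bot]
9. Smuggler goes to the island with the scan-bot.  [the mainland: the cut-bot, the drill-bot, the pack-bot | the island: the grip-bot, the lift-bot, the paint-bot, the scan-bot, the sort-bot]
10. Smuggler goes back to the mainland alone.  [the mainland: the cut-bot, the drill-bot, the pack-bot | the island: the grip-bot, the lift-bot, the paint-bot, the scan-bot, the sort-bot]
11. Smuggler goes to the island with the cut-bot.  [the mainland: the drill-bot, the pack-bot | the island: the cut-bot, the grip-bot, the lift-bot, the paint-bot, the scan-bot, the sort-bot]
12. Smuggler goes back to the mainland alone.  [the mainland: the drill-bot, the pack-bot | the island: the cut-bot, the grip-bot, the lift-bot, the paint-bot, the scan-bot, the sort-bot]
13. Smuggler goes to the island with the drill-bot.  [the mainland: the pack-bot | the island: the cut-bot, the drill-bot, the grip-bot, the lift-bot, the paint-bot, the scan-bot, the sort-bot]
14. Smuggler goes back to the mainland alone.  [the mainland: the pack-bot | the island: the cut-bot, the drill-bot, the grip-bot, the lift-bot, the paint-bot, the scan-bot, the sort-bot]
15. Smuggler goes to the island with the pack-bot.  [the mainland: — | the island: the cut-bot, the drill-bot, the grip-bot, the lift-bot, the pack-bot, the paint-bot, the scan-bot, the sort-bot]

15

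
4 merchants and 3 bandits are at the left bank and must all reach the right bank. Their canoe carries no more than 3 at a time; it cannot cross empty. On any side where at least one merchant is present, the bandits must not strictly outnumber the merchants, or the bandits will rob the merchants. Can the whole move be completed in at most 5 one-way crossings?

Yes — this plan uses 5 crossings (≤ 5):
1. 3 bandits → the right bank.  (the left bank: 4M 0B; the right bank: 0M 3B)
2. 1 bandit ← the left bank.  (the left bank: 4M 1B; the right bank: 0M 2B)
3. 3 merchants → the right bank.  (the left bank: 1M 1B; the right bank: 3M 2B)
4. 1 merchant ← the left bank.  (the left bank: 2M 1B; the right bank: 2M 2B)
5. 2 merchants and 1 bandit → the right bank.  (the left bank: 0M 0B; the right bank: 4M 3B)

Yes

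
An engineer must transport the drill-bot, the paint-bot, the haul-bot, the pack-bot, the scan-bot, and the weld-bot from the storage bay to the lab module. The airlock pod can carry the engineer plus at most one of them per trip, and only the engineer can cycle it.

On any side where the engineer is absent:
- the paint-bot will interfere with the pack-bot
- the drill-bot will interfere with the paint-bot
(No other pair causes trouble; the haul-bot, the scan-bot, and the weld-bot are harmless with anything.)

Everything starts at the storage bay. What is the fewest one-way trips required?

13

Counting alone: the engineer can take at most 1 across per trip to the lab module, so moving all 6 needs at least 6 loaded trips out, with a return between consecutive ones — at least 11 crossings.
The safety rule pushes this higher. Following every safe sequence of crossings, the most of the 6 that can be at the lab module as the airlock pod arrives there on crossing 11 is 5 — never all 6.
So no plan with fewer than 13 crossings exists, and this one achieves 13:
1. Engineer goes to the lab module with the paint-bot.
2. Engineer goes back to the storage bay alone.
3. Engineer goes to the lab module with the drill-bot.
4. Engineer goes back to the storage bay with the paint-bot.
5. Engineer goes to the lab module with the pack-bot.
6. Engineer goes back to the storage bay alone.
7. Engineer goes to the lab module with the haul-bot.
8. Engineer goes back to the storage bay alone.
9. Engineer goes to the lab module with the scan-bot.
10. Engineer goes back to the storage bay alone.
11. Engineer goes to the lab module with the weld-bot.
12. Engineer goes back to the storage bay alone.
13. Engineer goes to the lab module with the paint-bot.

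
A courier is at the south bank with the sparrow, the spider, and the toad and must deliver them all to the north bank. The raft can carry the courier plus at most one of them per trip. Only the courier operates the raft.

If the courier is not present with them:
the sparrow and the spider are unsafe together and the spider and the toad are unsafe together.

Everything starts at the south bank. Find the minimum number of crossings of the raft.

7

Counting alone: the courier can take at most 1 across per trip to the north bank, so moving all 3 needs at least 3 loaded trips out, with a return between consecutive ones — at least 5 crossings.
The safety rule pushes this higher. Following every safe sequence of crossings, the most of the 3 that can be at the north bank as the raft arrives there on crossing 5 is 2 — never all 3.
So no plan with fewer than 7 crossings exists, and this one achieves 7:
1. Courier goes to the north bank with the spider.
2. Courier goes back to the south bank alone.
3. Courier goes to the north bank with the sparrow.
4. Courier goes back to the south bank with the spider.
5. Courier goes to the north bank with the toad.
6. Courier goes back to the south bank alone.
7. Courier goes to the north bank with the spider.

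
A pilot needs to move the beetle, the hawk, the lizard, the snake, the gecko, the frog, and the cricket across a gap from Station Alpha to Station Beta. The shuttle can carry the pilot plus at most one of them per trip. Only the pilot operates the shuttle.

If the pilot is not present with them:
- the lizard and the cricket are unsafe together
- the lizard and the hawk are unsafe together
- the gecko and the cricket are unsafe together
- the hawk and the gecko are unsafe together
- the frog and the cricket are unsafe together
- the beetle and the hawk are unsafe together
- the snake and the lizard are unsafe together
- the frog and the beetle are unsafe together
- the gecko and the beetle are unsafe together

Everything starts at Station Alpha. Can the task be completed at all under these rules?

No

Whatever the first load, the items left behind include a forbidden pair without the pilot. No opening move is safe, so no plan exists.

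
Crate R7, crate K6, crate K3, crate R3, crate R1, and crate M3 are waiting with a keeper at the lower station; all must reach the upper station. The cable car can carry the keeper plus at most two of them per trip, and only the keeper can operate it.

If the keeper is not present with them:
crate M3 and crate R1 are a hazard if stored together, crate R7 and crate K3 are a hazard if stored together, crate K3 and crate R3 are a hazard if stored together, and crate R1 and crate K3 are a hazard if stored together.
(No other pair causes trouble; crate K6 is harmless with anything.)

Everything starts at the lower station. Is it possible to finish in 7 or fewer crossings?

Yes — this plan uses 7 crossings (≤ 7):
1. Keeper goes to the upper station with crate K3 and crate R1.
2. Keeper goes back to the lower station with crate K3.
3. Keeper goes to the upper station with crate K3 and crate R7.
4. Keeper goes back to the lower station with crate K3.
5. Keeper goes to the upper station with crate K6 and crate R3.
6. Keeper goes back to the lower station alone.
7. Keeper goes to the upper station with crate K3 and crate M3.

Yes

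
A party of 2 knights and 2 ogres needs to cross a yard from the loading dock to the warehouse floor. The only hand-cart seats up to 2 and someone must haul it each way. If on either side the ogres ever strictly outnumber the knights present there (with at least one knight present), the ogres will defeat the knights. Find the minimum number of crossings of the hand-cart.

Counting alone: each trip to the warehouse floor takes at most 2 across and each return brings at least 1 back, so after t trips out (and t−1 returns) at most 2t − (t−1) of the 4 are across; that first reaches 4 at t = 3, so at least 5 crossings are needed.
The plan below uses exactly 5 crossings, so it is optimal:
1. 2 ogres → the warehouse floor.  (the loading dock: 2K 0O; the warehouse floor: 0K 2O)
2. 1 ogre ← the loading dock.  (the loading dock: 2K 1O; the warehouse floor: 0K 1O)
3. 2 knights → the warehouse floor.  (the loading dock: 0K 1O; the warehouse floor: 2K 1O)
4. 1 ogre ← the loading dock.  (the loading dock: 0K 2O; the warehouse floor: 2K 0O)
5. 2 ogres → the warehouse floor.  (the loading dock: 0K 0O; the warehouse floor: 2K 2O)

5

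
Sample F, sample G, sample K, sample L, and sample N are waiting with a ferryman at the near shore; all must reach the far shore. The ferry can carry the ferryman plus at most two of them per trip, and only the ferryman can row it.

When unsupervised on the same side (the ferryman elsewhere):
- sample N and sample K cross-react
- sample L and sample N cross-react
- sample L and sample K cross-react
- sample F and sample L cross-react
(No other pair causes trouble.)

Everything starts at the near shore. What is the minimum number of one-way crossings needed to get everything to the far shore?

Counting alone: the ferryman can take at most 2 across per trip to the far shore, so moving all 5 needs at least 3 loaded trips out, with a return between consecutive ones — at least 5 crossings.
The safety rule pushes this higher. Following every safe sequence of crossings, the most of the 5 that can be at the far shore as the ferry arrives there on crossing 5 is 4 — never all 5.
So no plan with fewer than 7 crossings exists, and this one achieves 7:
1. Ferryman goes to the far shore with sample K and sample L.
2. Ferryman goes back to the near shore with sample K.
3. Ferryman goes to the far shore with sample F and sample K.
4. Ferryman goes back to the near shore with sample L.
5. Ferryman goes to the far shore with sample G and sample L.
6. Ferryman goes back to the near shore with sample L.
7. Ferryman goes to the far shore with sample L and sample N.

7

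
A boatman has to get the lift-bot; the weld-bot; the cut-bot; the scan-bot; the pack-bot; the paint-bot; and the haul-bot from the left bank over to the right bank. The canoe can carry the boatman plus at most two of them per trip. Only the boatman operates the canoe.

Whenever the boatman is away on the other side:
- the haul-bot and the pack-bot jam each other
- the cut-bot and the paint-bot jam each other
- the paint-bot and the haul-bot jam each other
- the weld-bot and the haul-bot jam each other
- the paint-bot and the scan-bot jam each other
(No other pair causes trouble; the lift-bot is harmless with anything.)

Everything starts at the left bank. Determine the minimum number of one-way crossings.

9

Counting alone: the boatman can take at most 2 across per trip to the right bank, so moving all 7 needs at least 4 loaded trips out, with a return between consecutive ones — at least 7 crossings.
The safety rule pushes this higher. Following every safe sequence of crossings, the most of the 7 that can be at the right bank as the canoe arrives there on crossing 7 is 6 — never all 7.
So no plan with fewer than 9 crossings exists, and this one achieves 9:
1. Boatman goes to the right bank with the haul-bot and the paint-bot.
2. Boatman goes back to the left bank with the paint-bot.
3. Boatman goes to the right bank with the lift-bot and the paint-bot.
4. Boatman goes back to the left bank with the paint-bot.
5. Boatman goes to the right bank with the cut-bot and the scan-bot.
6. Boatman goes back to the left bank alone.
7. Boatman goes to the right bank with the pack-bot and the weld-bot.
8. Boatman goes back to the left bank with the haul-bot.
9. Boatman goes to the right bank with the haul-bot and the paint-bot.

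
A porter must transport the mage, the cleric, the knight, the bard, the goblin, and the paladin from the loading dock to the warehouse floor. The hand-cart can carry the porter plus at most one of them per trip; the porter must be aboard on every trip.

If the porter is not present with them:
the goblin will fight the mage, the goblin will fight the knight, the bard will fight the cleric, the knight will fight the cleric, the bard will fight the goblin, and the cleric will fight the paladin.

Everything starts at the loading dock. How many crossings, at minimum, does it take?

impossible

Whatever the first load, the items left behind include a forbidden pair without the porter. No opening move is safe, so no plan exists.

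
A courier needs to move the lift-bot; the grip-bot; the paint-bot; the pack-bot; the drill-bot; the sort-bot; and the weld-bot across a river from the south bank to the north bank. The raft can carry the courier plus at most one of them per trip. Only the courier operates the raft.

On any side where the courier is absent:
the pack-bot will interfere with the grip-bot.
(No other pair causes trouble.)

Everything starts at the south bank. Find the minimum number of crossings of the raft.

Counting alone: the courier can take at most 1 across per trip to the north bank, so moving all 7 needs at least 7 loaded trips out, with a return between consecutive ones — at least 13 crossings.
The plan below uses exactly 13 crossings, so it is optimal:
1. Courier goes to the north bank with the grip-bot.
2. Courier goes back to the south bank alone.
3. Courier goes to the north bank with the lift-bot.
4. Courier goes back to the south bank alone.
5. Courier goes to the north bank with the paint-bot.
6. Courier goes back to the south bank alone.
7. Courier goes to the north bank with the drill-bot.
8. Courier goes back to the south bank alone.
9. Courier goes to the north bank with the sort-bot.
10. Courier goes back to the south bank alone.
11. Courier goes to the north bank with the weld-bot.
12. Courier goes back to the south bank alone.
13. Courier goes to the north bank with the pack-bot.

13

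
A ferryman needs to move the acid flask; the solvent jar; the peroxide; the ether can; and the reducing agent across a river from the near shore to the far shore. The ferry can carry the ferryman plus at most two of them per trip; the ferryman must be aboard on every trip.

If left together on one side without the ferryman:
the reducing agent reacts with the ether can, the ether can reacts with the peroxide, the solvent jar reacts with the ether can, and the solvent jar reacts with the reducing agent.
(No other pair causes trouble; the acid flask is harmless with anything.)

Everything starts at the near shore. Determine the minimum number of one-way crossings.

Counting alone: the ferryman can take at most 2 across per trip to the far shore, so moving all 5 needs at least 3 loaded trips out, with a return between consecutive ones — at least 5 crossings.
The safety rule pushes this higher. Following every safe sequence of crossings, the most of the 5 that can be at the far shore as the ferry arrives there on crossing 5 is 4 — never all 5.
So no plan with fewer than 7 crossings exists, and this one achieves 7:
1. Ferryman goes to the far shore with the ether can and the solvent jar.
2. Ferryman goes back to the near shore with the solvent jar.
3. Ferryman goes to the far shore with the acid flask and the solvent jar.
4. Ferryman goes back to the near shore with the solvent jar.
5. Ferryman goes to the far shore with the peroxide and the solvent jar.
6. Ferryman goes back to the near shore with the ether can.
7. Ferryman goes to the far shore with the ether can and the reducing agent.

7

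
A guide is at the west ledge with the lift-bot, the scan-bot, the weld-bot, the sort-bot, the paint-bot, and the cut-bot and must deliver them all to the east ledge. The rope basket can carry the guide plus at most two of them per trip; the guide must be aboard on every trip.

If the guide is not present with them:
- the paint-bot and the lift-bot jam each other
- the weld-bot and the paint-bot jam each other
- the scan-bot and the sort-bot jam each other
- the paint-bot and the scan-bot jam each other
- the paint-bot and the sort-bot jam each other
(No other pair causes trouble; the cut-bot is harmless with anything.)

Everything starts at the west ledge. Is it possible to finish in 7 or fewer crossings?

No

Counting alone: the guide can take at most 2 across per trip to the east ledge, so moving all 6 needs at least 3 loaded trips out, with a return between consecutive ones — at least 5 crossings.
The safety rule pushes this higher. Following every safe sequence of crossings, the most of the 6 that can be at the east ledge as the rope basket arrives there on crossings 5, 7 is 4, 5 respectively — never all 6.
So the move cannot be finished within 7 crossings. (The shortest complete plan takes 9:)
1. Guide goes to the east ledge with the paint-bot and the scan-bot.  [the west ledge: the cut-bot, the lift-bot, the sort-bot, the weld-bot | the east ledge: the paint-bot, the scan-bot]
2. Guide goes back to the west ledge with the scan-bot.  [the west ledge: the cut-bot, the lift-bot, the scan-bot, the sort-bot, the weld-bot | the east ledge: the paint-bot]
3. Guide goes to the east ledge with the lift-bot and the scan-bot.  [the west ledge: the cut-bot, the sort-bot, the weld-bot | the east ledge: the lift-bot, the paint-bot, the scan-bot]
4. Guide goes back to the west ledge with the paint-bot.  [the west ledge: the cut-bot, the paint-bot, the sort-bot, the weld-bot | the east ledge: the lift-bot, the scan-bot]
5. Guide goes to the east ledge with the sort-bot and the weld-bot.  [the west ledge: the cut-bot, the paint-bot | the east ledge: the lift-bot, the scan-bot, the sort-bot, the weld-bot]
6. Guide goes back to the west ledge with the scan-bot.  [the west ledge: the cut-bot, the paint-bot, the scan-bot | the east ledge: the lift-bot, the sort-bot, the weld-bot]
7. Guide goes to the east ledge with the cut-bot and the scan-bot.  [the west ledge: the paint-bot | the east ledge: the cut-bot, the lift-bot, the scan-bot, the sort-bot, the weld-bot]
8. Guide goes back to the west ledge with the scan-bot.  [the west ledge: the paint-bot, the scan-bot | the east ledge: the cut-bot, the lift-bot, the sort-bot, the weld-bot]
9. Guide goes to the east ledge with the paint-bot and the scan-bot.  [the west ledge: — | the east ledge: the cut-bot, the lift-bot, the paint-bot, the scan-bot, the sort-bot, the weld-bot]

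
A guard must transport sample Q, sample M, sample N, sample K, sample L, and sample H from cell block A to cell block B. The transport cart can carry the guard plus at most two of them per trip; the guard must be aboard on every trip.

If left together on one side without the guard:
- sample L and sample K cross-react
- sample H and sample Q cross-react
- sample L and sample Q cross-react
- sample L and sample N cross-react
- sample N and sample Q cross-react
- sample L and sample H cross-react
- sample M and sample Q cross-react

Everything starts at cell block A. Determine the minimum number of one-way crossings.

9

Counting alone: the guard can take at most 2 across per trip to cell block B, so moving all 6 needs at least 3 loaded trips out, with a return between consecutive ones — at least 5 crossings.
The safety rule pushes this higher. Following every safe sequence of crossings, the most of the 6 that can be at cell block B as the transport cart arrives there on crossings 5, 7 is 4, 5 respectively — never all 6.
So no plan with fewer than 9 crossings exists, and this one achieves 9:
1. Guard goes to cell block B with sample L and sample Q.  [cell block A: sample H, sample K, sample M, sample N | cell block B: sample L, sample Q]
2. Guard goes back to cell block A with sample Q.  [cell block A: sample H, sample K, sample M, sample N, sample Q | cell block B: sample L]
3. Guard goes to cell block B with sample M and sample Q.  [cell block A: sample H, sample K, sample N | cell block B: sample L, sample M, sample Q]
4. Guard goes back to cell block A with sample Q.  [cell block A: sample H, sample K, sample N, sample Q | cell block B: sample L, sample M]
5. Guard goes to cell block B with sample H and sample N.  [cell block A: sample K, sample Q | cell block B: sample H, sample L, sample M, sample N]
6. Guard goes back to cell block A with sample L.  [cell block A: sample K, sample L, sample Q | cell block B: sample H, sample M, sample N]
7. Guard goes to cell block B with sample K and sample Q.  [cell block A: sample L | cell block B: sample H, sample K, sample M, sample N, sample Q]
8. Guard goes back to cell block A with sample Q.  [cell block A: sample L, sample Q | cell block B: sample H, sample K, sample M, sample N]
9. Guard goes to cell block B with sample L and sample Q.  [cell block A: — | cell block B: sample H, sample K, sample L, sample M, sample N, sample Q]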